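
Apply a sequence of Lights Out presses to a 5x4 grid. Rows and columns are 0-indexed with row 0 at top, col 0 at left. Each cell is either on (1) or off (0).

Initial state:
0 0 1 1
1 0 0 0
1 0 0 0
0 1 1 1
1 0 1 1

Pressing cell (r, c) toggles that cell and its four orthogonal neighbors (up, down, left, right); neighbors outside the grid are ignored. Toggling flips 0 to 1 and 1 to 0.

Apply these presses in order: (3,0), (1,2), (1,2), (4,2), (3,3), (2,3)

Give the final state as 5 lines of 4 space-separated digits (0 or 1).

Answer: 0 0 1 1
1 0 0 1
0 0 1 0
1 0 1 1
0 1 0 1

Derivation:
After press 1 at (3,0):
0 0 1 1
1 0 0 0
0 0 0 0
1 0 1 1
0 0 1 1

After press 2 at (1,2):
0 0 0 1
1 1 1 1
0 0 1 0
1 0 1 1
0 0 1 1

After press 3 at (1,2):
0 0 1 1
1 0 0 0
0 0 0 0
1 0 1 1
0 0 1 1

After press 4 at (4,2):
0 0 1 1
1 0 0 0
0 0 0 0
1 0 0 1
0 1 0 0

After press 5 at (3,3):
0 0 1 1
1 0 0 0
0 0 0 1
1 0 1 0
0 1 0 1

After press 6 at (2,3):
0 0 1 1
1 0 0 1
0 0 1 0
1 0 1 1
0 1 0 1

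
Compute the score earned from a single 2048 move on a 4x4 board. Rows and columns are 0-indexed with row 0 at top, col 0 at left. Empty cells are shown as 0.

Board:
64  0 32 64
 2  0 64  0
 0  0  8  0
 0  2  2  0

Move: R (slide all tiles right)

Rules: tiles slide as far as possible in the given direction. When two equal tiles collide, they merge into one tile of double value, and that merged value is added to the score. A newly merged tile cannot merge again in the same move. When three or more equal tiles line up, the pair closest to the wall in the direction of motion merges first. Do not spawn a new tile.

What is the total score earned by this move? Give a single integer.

Slide right:
row 0: [64, 0, 32, 64] -> [0, 64, 32, 64]  score +0 (running 0)
row 1: [2, 0, 64, 0] -> [0, 0, 2, 64]  score +0 (running 0)
row 2: [0, 0, 8, 0] -> [0, 0, 0, 8]  score +0 (running 0)
row 3: [0, 2, 2, 0] -> [0, 0, 0, 4]  score +4 (running 4)
Board after move:
 0 64 32 64
 0  0  2 64
 0  0  0  8
 0  0  0  4

Answer: 4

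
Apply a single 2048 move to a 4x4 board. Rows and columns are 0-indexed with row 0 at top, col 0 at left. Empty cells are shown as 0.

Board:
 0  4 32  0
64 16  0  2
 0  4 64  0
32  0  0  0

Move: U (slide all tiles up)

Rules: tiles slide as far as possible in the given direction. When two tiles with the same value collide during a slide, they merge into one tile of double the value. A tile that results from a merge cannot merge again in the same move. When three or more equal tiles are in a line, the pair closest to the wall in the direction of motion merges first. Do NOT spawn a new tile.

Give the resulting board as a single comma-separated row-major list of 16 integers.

Slide up:
col 0: [0, 64, 0, 32] -> [64, 32, 0, 0]
col 1: [4, 16, 4, 0] -> [4, 16, 4, 0]
col 2: [32, 0, 64, 0] -> [32, 64, 0, 0]
col 3: [0, 2, 0, 0] -> [2, 0, 0, 0]

Answer: 64, 4, 32, 2, 32, 16, 64, 0, 0, 4, 0, 0, 0, 0, 0, 0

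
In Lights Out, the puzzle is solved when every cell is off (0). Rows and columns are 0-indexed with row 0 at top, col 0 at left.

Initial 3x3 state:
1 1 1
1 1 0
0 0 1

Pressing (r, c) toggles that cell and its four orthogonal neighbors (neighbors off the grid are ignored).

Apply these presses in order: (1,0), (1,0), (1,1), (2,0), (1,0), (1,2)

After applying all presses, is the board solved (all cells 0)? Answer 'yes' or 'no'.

Answer: yes

Derivation:
After press 1 at (1,0):
0 1 1
0 0 0
1 0 1

After press 2 at (1,0):
1 1 1
1 1 0
0 0 1

After press 3 at (1,1):
1 0 1
0 0 1
0 1 1

After press 4 at (2,0):
1 0 1
1 0 1
1 0 1

After press 5 at (1,0):
0 0 1
0 1 1
0 0 1

After press 6 at (1,2):
0 0 0
0 0 0
0 0 0

Lights still on: 0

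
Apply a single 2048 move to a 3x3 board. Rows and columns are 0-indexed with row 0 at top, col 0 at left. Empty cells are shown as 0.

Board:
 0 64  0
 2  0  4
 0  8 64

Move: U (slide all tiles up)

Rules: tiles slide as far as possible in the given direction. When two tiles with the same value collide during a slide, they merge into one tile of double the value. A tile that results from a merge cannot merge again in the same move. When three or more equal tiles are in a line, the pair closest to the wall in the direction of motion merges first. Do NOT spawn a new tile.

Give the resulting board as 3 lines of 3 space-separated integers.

Answer:  2 64  4
 0  8 64
 0  0  0

Derivation:
Slide up:
col 0: [0, 2, 0] -> [2, 0, 0]
col 1: [64, 0, 8] -> [64, 8, 0]
col 2: [0, 4, 64] -> [4, 64, 0]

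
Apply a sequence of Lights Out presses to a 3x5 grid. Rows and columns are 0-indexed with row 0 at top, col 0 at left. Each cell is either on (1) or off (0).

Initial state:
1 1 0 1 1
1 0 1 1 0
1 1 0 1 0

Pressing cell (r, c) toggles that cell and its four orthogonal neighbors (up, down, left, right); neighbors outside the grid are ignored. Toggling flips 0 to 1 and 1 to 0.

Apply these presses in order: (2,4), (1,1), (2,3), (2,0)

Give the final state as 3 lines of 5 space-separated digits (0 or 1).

Answer: 1 0 0 1 1
1 1 0 0 1
0 1 1 1 0

Derivation:
After press 1 at (2,4):
1 1 0 1 1
1 0 1 1 1
1 1 0 0 1

After press 2 at (1,1):
1 0 0 1 1
0 1 0 1 1
1 0 0 0 1

After press 3 at (2,3):
1 0 0 1 1
0 1 0 0 1
1 0 1 1 0

After press 4 at (2,0):
1 0 0 1 1
1 1 0 0 1
0 1 1 1 0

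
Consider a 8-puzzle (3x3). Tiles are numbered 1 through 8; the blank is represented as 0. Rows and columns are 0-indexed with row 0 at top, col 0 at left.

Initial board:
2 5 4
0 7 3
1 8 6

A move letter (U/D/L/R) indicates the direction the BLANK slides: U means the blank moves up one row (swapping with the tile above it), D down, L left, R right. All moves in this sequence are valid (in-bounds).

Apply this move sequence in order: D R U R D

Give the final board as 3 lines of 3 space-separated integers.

After move 1 (D):
2 5 4
1 7 3
0 8 6

After move 2 (R):
2 5 4
1 7 3
8 0 6

After move 3 (U):
2 5 4
1 0 3
8 7 6

After move 4 (R):
2 5 4
1 3 0
8 7 6

After move 5 (D):
2 5 4
1 3 6
8 7 0

Answer: 2 5 4
1 3 6
8 7 0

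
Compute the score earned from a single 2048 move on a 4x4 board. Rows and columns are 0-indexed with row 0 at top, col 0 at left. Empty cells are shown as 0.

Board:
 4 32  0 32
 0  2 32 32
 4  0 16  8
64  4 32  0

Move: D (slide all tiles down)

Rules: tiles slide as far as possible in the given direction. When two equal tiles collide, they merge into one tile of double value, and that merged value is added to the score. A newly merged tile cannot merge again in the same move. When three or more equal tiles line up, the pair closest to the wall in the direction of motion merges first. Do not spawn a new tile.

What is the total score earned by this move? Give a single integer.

Answer: 72

Derivation:
Slide down:
col 0: [4, 0, 4, 64] -> [0, 0, 8, 64]  score +8 (running 8)
col 1: [32, 2, 0, 4] -> [0, 32, 2, 4]  score +0 (running 8)
col 2: [0, 32, 16, 32] -> [0, 32, 16, 32]  score +0 (running 8)
col 3: [32, 32, 8, 0] -> [0, 0, 64, 8]  score +64 (running 72)
Board after move:
 0  0  0  0
 0 32 32  0
 8  2 16 64
64  4 32  8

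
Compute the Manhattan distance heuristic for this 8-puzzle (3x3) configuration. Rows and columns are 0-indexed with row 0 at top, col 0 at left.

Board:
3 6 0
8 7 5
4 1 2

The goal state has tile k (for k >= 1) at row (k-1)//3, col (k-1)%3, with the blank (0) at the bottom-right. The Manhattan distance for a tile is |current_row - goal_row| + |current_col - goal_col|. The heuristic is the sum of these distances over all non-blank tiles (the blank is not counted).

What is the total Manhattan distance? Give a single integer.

Tile 3: at (0,0), goal (0,2), distance |0-0|+|0-2| = 2
Tile 6: at (0,1), goal (1,2), distance |0-1|+|1-2| = 2
Tile 8: at (1,0), goal (2,1), distance |1-2|+|0-1| = 2
Tile 7: at (1,1), goal (2,0), distance |1-2|+|1-0| = 2
Tile 5: at (1,2), goal (1,1), distance |1-1|+|2-1| = 1
Tile 4: at (2,0), goal (1,0), distance |2-1|+|0-0| = 1
Tile 1: at (2,1), goal (0,0), distance |2-0|+|1-0| = 3
Tile 2: at (2,2), goal (0,1), distance |2-0|+|2-1| = 3
Sum: 2 + 2 + 2 + 2 + 1 + 1 + 3 + 3 = 16

Answer: 16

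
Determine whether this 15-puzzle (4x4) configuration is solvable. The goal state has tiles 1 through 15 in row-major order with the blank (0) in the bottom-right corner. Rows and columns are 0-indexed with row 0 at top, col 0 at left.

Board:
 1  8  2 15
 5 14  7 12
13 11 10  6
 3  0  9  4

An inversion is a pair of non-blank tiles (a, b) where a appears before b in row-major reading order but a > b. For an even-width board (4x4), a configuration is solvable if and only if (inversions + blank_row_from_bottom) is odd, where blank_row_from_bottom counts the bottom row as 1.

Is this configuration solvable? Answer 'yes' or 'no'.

Answer: no

Derivation:
Inversions: 55
Blank is in row 3 (0-indexed from top), which is row 1 counting from the bottom (bottom = 1).
55 + 1 = 56, which is even, so the puzzle is not solvable.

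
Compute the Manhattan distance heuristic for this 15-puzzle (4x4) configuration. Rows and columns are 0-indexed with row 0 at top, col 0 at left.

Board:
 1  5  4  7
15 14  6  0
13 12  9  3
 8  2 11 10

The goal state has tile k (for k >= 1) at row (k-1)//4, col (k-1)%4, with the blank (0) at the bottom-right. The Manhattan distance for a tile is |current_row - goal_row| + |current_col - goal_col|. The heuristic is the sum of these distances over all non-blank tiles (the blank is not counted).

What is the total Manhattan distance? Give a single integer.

Answer: 32

Derivation:
Tile 1: at (0,0), goal (0,0), distance |0-0|+|0-0| = 0
Tile 5: at (0,1), goal (1,0), distance |0-1|+|1-0| = 2
Tile 4: at (0,2), goal (0,3), distance |0-0|+|2-3| = 1
Tile 7: at (0,3), goal (1,2), distance |0-1|+|3-2| = 2
Tile 15: at (1,0), goal (3,2), distance |1-3|+|0-2| = 4
Tile 14: at (1,1), goal (3,1), distance |1-3|+|1-1| = 2
Tile 6: at (1,2), goal (1,1), distance |1-1|+|2-1| = 1
Tile 13: at (2,0), goal (3,0), distance |2-3|+|0-0| = 1
Tile 12: at (2,1), goal (2,3), distance |2-2|+|1-3| = 2
Tile 9: at (2,2), goal (2,0), distance |2-2|+|2-0| = 2
Tile 3: at (2,3), goal (0,2), distance |2-0|+|3-2| = 3
Tile 8: at (3,0), goal (1,3), distance |3-1|+|0-3| = 5
Tile 2: at (3,1), goal (0,1), distance |3-0|+|1-1| = 3
Tile 11: at (3,2), goal (2,2), distance |3-2|+|2-2| = 1
Tile 10: at (3,3), goal (2,1), distance |3-2|+|3-1| = 3
Sum: 0 + 2 + 1 + 2 + 4 + 2 + 1 + 1 + 2 + 2 + 3 + 5 + 3 + 1 + 3 = 32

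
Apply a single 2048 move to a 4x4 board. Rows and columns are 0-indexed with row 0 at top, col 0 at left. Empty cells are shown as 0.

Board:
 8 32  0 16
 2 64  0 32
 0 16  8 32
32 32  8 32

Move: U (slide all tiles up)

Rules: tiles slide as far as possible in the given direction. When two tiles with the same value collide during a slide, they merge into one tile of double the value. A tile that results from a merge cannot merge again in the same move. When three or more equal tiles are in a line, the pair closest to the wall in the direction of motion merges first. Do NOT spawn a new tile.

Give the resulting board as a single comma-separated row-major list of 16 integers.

Slide up:
col 0: [8, 2, 0, 32] -> [8, 2, 32, 0]
col 1: [32, 64, 16, 32] -> [32, 64, 16, 32]
col 2: [0, 0, 8, 8] -> [16, 0, 0, 0]
col 3: [16, 32, 32, 32] -> [16, 64, 32, 0]

Answer: 8, 32, 16, 16, 2, 64, 0, 64, 32, 16, 0, 32, 0, 32, 0, 0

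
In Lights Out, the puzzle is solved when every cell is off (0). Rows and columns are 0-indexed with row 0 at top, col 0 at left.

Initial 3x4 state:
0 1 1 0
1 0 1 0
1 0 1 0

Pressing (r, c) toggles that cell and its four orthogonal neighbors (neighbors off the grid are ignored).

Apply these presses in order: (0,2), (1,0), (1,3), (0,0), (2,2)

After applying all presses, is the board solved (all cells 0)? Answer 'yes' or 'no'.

After press 1 at (0,2):
0 0 0 1
1 0 0 0
1 0 1 0

After press 2 at (1,0):
1 0 0 1
0 1 0 0
0 0 1 0

After press 3 at (1,3):
1 0 0 0
0 1 1 1
0 0 1 1

After press 4 at (0,0):
0 1 0 0
1 1 1 1
0 0 1 1

After press 5 at (2,2):
0 1 0 0
1 1 0 1
0 1 0 0

Lights still on: 5

Answer: no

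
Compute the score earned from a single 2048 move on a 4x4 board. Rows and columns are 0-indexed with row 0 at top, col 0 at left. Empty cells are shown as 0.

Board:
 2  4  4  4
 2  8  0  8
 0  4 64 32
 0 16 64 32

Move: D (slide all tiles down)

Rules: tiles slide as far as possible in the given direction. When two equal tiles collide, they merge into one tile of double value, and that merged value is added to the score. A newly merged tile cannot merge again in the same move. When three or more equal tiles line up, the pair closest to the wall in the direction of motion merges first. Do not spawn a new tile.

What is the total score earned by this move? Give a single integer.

Answer: 196

Derivation:
Slide down:
col 0: [2, 2, 0, 0] -> [0, 0, 0, 4]  score +4 (running 4)
col 1: [4, 8, 4, 16] -> [4, 8, 4, 16]  score +0 (running 4)
col 2: [4, 0, 64, 64] -> [0, 0, 4, 128]  score +128 (running 132)
col 3: [4, 8, 32, 32] -> [0, 4, 8, 64]  score +64 (running 196)
Board after move:
  0   4   0   0
  0   8   0   4
  0   4   4   8
  4  16 128  64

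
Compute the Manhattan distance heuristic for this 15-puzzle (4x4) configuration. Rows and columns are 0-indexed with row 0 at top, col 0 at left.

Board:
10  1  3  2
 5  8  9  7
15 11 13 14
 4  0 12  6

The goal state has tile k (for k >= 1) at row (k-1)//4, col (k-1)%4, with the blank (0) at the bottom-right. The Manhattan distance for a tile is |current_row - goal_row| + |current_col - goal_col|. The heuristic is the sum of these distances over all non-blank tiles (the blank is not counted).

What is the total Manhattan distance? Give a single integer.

Tile 10: at (0,0), goal (2,1), distance |0-2|+|0-1| = 3
Tile 1: at (0,1), goal (0,0), distance |0-0|+|1-0| = 1
Tile 3: at (0,2), goal (0,2), distance |0-0|+|2-2| = 0
Tile 2: at (0,3), goal (0,1), distance |0-0|+|3-1| = 2
Tile 5: at (1,0), goal (1,0), distance |1-1|+|0-0| = 0
Tile 8: at (1,1), goal (1,3), distance |1-1|+|1-3| = 2
Tile 9: at (1,2), goal (2,0), distance |1-2|+|2-0| = 3
Tile 7: at (1,3), goal (1,2), distance |1-1|+|3-2| = 1
Tile 15: at (2,0), goal (3,2), distance |2-3|+|0-2| = 3
Tile 11: at (2,1), goal (2,2), distance |2-2|+|1-2| = 1
Tile 13: at (2,2), goal (3,0), distance |2-3|+|2-0| = 3
Tile 14: at (2,3), goal (3,1), distance |2-3|+|3-1| = 3
Tile 4: at (3,0), goal (0,3), distance |3-0|+|0-3| = 6
Tile 12: at (3,2), goal (2,3), distance |3-2|+|2-3| = 2
Tile 6: at (3,3), goal (1,1), distance |3-1|+|3-1| = 4
Sum: 3 + 1 + 0 + 2 + 0 + 2 + 3 + 1 + 3 + 1 + 3 + 3 + 6 + 2 + 4 = 34

Answer: 34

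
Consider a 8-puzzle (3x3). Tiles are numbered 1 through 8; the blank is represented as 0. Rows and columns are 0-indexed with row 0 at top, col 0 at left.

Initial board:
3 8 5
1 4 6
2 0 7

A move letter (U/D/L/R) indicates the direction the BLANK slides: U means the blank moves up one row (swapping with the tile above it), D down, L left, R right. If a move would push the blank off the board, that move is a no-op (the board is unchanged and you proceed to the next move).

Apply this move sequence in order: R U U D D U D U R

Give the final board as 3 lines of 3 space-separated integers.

Answer: 3 8 5
1 4 0
2 7 6

Derivation:
After move 1 (R):
3 8 5
1 4 6
2 7 0

After move 2 (U):
3 8 5
1 4 0
2 7 6

After move 3 (U):
3 8 0
1 4 5
2 7 6

After move 4 (D):
3 8 5
1 4 0
2 7 6

After move 5 (D):
3 8 5
1 4 6
2 7 0

After move 6 (U):
3 8 5
1 4 0
2 7 6

After move 7 (D):
3 8 5
1 4 6
2 7 0

After move 8 (U):
3 8 5
1 4 0
2 7 6

After move 9 (R):
3 8 5
1 4 0
2 7 6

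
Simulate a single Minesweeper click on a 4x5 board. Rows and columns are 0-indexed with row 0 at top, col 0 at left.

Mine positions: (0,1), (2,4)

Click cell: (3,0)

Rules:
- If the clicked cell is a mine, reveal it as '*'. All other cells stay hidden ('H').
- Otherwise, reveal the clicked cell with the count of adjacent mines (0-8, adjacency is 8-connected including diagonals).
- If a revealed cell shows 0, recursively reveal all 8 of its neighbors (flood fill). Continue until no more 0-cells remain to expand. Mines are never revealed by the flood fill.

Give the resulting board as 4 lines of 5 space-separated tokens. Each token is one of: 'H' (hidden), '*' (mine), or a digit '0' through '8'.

H H H H H
1 1 1 1 H
0 0 0 1 H
0 0 0 1 H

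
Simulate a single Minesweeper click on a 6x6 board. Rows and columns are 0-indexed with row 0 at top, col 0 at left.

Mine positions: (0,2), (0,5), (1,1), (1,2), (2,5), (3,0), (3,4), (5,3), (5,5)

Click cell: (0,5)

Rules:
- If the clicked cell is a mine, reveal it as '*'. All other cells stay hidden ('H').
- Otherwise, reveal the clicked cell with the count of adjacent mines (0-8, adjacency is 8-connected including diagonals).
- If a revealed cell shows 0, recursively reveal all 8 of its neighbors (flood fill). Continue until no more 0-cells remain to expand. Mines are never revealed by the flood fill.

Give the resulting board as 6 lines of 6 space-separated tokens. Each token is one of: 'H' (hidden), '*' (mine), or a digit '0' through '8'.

H H H H H *
H H H H H H
H H H H H H
H H H H H H
H H H H H H
H H H H H H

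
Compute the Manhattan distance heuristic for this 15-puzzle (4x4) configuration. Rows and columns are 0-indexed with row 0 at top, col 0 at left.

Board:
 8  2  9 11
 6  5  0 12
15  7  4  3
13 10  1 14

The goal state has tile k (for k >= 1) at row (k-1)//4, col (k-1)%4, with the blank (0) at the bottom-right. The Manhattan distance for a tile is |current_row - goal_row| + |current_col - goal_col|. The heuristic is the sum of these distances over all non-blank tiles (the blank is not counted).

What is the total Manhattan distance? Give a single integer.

Answer: 33

Derivation:
Tile 8: (0,0)->(1,3) = 4
Tile 2: (0,1)->(0,1) = 0
Tile 9: (0,2)->(2,0) = 4
Tile 11: (0,3)->(2,2) = 3
Tile 6: (1,0)->(1,1) = 1
Tile 5: (1,1)->(1,0) = 1
Tile 12: (1,3)->(2,3) = 1
Tile 15: (2,0)->(3,2) = 3
Tile 7: (2,1)->(1,2) = 2
Tile 4: (2,2)->(0,3) = 3
Tile 3: (2,3)->(0,2) = 3
Tile 13: (3,0)->(3,0) = 0
Tile 10: (3,1)->(2,1) = 1
Tile 1: (3,2)->(0,0) = 5
Tile 14: (3,3)->(3,1) = 2
Sum: 4 + 0 + 4 + 3 + 1 + 1 + 1 + 3 + 2 + 3 + 3 + 0 + 1 + 5 + 2 = 33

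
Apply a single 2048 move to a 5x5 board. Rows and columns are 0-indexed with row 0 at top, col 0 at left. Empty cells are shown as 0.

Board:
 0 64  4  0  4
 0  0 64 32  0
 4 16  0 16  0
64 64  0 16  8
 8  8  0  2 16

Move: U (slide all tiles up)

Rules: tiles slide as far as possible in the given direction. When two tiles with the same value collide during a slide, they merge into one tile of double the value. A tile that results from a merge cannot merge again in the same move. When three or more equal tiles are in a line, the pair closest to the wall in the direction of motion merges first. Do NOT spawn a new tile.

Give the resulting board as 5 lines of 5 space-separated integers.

Slide up:
col 0: [0, 0, 4, 64, 8] -> [4, 64, 8, 0, 0]
col 1: [64, 0, 16, 64, 8] -> [64, 16, 64, 8, 0]
col 2: [4, 64, 0, 0, 0] -> [4, 64, 0, 0, 0]
col 3: [0, 32, 16, 16, 2] -> [32, 32, 2, 0, 0]
col 4: [4, 0, 0, 8, 16] -> [4, 8, 16, 0, 0]

Answer:  4 64  4 32  4
64 16 64 32  8
 8 64  0  2 16
 0  8  0  0  0
 0  0  0  0  0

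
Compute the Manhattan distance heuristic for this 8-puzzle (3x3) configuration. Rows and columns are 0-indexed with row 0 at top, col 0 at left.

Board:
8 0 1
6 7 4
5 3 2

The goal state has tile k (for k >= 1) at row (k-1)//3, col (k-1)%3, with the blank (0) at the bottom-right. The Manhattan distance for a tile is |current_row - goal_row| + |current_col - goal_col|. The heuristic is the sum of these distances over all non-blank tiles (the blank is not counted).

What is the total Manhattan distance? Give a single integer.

Answer: 19

Derivation:
Tile 8: (0,0)->(2,1) = 3
Tile 1: (0,2)->(0,0) = 2
Tile 6: (1,0)->(1,2) = 2
Tile 7: (1,1)->(2,0) = 2
Tile 4: (1,2)->(1,0) = 2
Tile 5: (2,0)->(1,1) = 2
Tile 3: (2,1)->(0,2) = 3
Tile 2: (2,2)->(0,1) = 3
Sum: 3 + 2 + 2 + 2 + 2 + 2 + 3 + 3 = 19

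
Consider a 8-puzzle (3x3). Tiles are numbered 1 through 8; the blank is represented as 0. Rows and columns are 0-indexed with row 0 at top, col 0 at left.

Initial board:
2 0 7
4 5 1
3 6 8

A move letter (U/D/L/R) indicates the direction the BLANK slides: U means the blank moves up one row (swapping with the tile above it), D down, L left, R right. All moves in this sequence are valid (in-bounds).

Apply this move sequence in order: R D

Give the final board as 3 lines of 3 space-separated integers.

Answer: 2 7 1
4 5 0
3 6 8

Derivation:
After move 1 (R):
2 7 0
4 5 1
3 6 8

After move 2 (D):
2 7 1
4 5 0
3 6 8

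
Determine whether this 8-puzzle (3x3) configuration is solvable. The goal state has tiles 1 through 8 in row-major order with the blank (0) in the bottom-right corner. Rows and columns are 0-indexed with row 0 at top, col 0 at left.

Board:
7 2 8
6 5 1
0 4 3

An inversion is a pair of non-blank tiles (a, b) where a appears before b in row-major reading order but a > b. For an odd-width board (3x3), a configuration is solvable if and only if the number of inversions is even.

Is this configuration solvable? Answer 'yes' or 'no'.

Answer: yes

Derivation:
Inversions (pairs i<j in row-major order where tile[i] > tile[j] > 0): 20
20 is even, so the puzzle is solvable.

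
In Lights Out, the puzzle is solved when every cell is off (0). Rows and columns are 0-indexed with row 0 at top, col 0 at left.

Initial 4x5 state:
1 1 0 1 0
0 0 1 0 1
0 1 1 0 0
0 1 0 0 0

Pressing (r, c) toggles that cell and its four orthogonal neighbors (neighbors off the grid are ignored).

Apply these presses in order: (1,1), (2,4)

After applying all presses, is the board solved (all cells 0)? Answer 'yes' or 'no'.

After press 1 at (1,1):
1 0 0 1 0
1 1 0 0 1
0 0 1 0 0
0 1 0 0 0

After press 2 at (2,4):
1 0 0 1 0
1 1 0 0 0
0 0 1 1 1
0 1 0 0 1

Lights still on: 9

Answer: no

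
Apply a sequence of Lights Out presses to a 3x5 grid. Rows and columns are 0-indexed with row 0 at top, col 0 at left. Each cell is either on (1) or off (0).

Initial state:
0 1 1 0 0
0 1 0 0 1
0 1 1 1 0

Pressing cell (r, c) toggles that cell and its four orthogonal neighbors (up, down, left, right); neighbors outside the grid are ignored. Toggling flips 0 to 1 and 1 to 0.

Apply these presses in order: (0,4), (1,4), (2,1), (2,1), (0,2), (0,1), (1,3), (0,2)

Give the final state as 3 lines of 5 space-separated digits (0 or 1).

After press 1 at (0,4):
0 1 1 1 1
0 1 0 0 0
0 1 1 1 0

After press 2 at (1,4):
0 1 1 1 0
0 1 0 1 1
0 1 1 1 1

After press 3 at (2,1):
0 1 1 1 0
0 0 0 1 1
1 0 0 1 1

After press 4 at (2,1):
0 1 1 1 0
0 1 0 1 1
0 1 1 1 1

After press 5 at (0,2):
0 0 0 0 0
0 1 1 1 1
0 1 1 1 1

After press 6 at (0,1):
1 1 1 0 0
0 0 1 1 1
0 1 1 1 1

After press 7 at (1,3):
1 1 1 1 0
0 0 0 0 0
0 1 1 0 1

After press 8 at (0,2):
1 0 0 0 0
0 0 1 0 0
0 1 1 0 1

Answer: 1 0 0 0 0
0 0 1 0 0
0 1 1 0 1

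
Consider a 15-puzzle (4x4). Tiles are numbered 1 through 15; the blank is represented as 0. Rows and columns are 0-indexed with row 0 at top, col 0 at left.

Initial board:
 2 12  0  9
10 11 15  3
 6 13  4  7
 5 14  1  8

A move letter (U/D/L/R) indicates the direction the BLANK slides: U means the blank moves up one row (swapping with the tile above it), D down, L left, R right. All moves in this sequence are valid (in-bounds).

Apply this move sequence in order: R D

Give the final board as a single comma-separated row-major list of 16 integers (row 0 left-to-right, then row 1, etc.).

Answer: 2, 12, 9, 3, 10, 11, 15, 0, 6, 13, 4, 7, 5, 14, 1, 8

Derivation:
After move 1 (R):
 2 12  9  0
10 11 15  3
 6 13  4  7
 5 14  1  8

After move 2 (D):
 2 12  9  3
10 11 15  0
 6 13  4  7
 5 14  1  8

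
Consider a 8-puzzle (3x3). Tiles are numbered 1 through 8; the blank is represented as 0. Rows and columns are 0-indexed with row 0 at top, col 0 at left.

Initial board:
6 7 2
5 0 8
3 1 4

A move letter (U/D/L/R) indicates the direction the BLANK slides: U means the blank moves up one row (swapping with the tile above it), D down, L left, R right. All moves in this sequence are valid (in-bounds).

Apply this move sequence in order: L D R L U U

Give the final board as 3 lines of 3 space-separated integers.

After move 1 (L):
6 7 2
0 5 8
3 1 4

After move 2 (D):
6 7 2
3 5 8
0 1 4

After move 3 (R):
6 7 2
3 5 8
1 0 4

After move 4 (L):
6 7 2
3 5 8
0 1 4

After move 5 (U):
6 7 2
0 5 8
3 1 4

After move 6 (U):
0 7 2
6 5 8
3 1 4

Answer: 0 7 2
6 5 8
3 1 4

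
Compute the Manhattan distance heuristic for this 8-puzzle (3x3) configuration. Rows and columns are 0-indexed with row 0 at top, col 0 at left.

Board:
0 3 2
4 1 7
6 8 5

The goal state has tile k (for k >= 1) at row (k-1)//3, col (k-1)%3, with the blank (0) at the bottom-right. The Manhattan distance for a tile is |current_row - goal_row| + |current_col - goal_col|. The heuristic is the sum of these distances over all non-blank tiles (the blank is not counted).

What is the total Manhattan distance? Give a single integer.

Answer: 12

Derivation:
Tile 3: at (0,1), goal (0,2), distance |0-0|+|1-2| = 1
Tile 2: at (0,2), goal (0,1), distance |0-0|+|2-1| = 1
Tile 4: at (1,0), goal (1,0), distance |1-1|+|0-0| = 0
Tile 1: at (1,1), goal (0,0), distance |1-0|+|1-0| = 2
Tile 7: at (1,2), goal (2,0), distance |1-2|+|2-0| = 3
Tile 6: at (2,0), goal (1,2), distance |2-1|+|0-2| = 3
Tile 8: at (2,1), goal (2,1), distance |2-2|+|1-1| = 0
Tile 5: at (2,2), goal (1,1), distance |2-1|+|2-1| = 2
Sum: 1 + 1 + 0 + 2 + 3 + 3 + 0 + 2 = 12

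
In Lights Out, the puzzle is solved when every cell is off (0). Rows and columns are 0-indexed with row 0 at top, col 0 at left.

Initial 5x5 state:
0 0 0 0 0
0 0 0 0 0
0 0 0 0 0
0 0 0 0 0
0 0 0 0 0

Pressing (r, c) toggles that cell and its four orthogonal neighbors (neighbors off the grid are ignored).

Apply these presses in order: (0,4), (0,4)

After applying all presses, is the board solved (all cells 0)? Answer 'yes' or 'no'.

After press 1 at (0,4):
0 0 0 1 1
0 0 0 0 1
0 0 0 0 0
0 0 0 0 0
0 0 0 0 0

After press 2 at (0,4):
0 0 0 0 0
0 0 0 0 0
0 0 0 0 0
0 0 0 0 0
0 0 0 0 0

Lights still on: 0

Answer: yes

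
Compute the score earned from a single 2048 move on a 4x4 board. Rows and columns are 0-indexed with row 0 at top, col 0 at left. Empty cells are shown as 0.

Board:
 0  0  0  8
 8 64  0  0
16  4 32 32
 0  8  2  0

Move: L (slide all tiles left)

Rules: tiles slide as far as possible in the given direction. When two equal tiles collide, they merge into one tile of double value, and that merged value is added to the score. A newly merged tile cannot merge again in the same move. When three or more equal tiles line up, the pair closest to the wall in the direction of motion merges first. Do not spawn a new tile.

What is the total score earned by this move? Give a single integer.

Answer: 64

Derivation:
Slide left:
row 0: [0, 0, 0, 8] -> [8, 0, 0, 0]  score +0 (running 0)
row 1: [8, 64, 0, 0] -> [8, 64, 0, 0]  score +0 (running 0)
row 2: [16, 4, 32, 32] -> [16, 4, 64, 0]  score +64 (running 64)
row 3: [0, 8, 2, 0] -> [8, 2, 0, 0]  score +0 (running 64)
Board after move:
 8  0  0  0
 8 64  0  0
16  4 64  0
 8  2  0  0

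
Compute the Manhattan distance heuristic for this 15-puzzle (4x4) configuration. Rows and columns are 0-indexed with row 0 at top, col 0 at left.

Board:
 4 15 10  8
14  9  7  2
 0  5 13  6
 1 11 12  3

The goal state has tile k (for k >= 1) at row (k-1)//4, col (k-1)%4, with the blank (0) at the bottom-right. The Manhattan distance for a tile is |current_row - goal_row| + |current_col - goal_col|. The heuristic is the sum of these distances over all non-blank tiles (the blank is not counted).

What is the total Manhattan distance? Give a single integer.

Tile 4: (0,0)->(0,3) = 3
Tile 15: (0,1)->(3,2) = 4
Tile 10: (0,2)->(2,1) = 3
Tile 8: (0,3)->(1,3) = 1
Tile 14: (1,0)->(3,1) = 3
Tile 9: (1,1)->(2,0) = 2
Tile 7: (1,2)->(1,2) = 0
Tile 2: (1,3)->(0,1) = 3
Tile 5: (2,1)->(1,0) = 2
Tile 13: (2,2)->(3,0) = 3
Tile 6: (2,3)->(1,1) = 3
Tile 1: (3,0)->(0,0) = 3
Tile 11: (3,1)->(2,2) = 2
Tile 12: (3,2)->(2,3) = 2
Tile 3: (3,3)->(0,2) = 4
Sum: 3 + 4 + 3 + 1 + 3 + 2 + 0 + 3 + 2 + 3 + 3 + 3 + 2 + 2 + 4 = 38

Answer: 38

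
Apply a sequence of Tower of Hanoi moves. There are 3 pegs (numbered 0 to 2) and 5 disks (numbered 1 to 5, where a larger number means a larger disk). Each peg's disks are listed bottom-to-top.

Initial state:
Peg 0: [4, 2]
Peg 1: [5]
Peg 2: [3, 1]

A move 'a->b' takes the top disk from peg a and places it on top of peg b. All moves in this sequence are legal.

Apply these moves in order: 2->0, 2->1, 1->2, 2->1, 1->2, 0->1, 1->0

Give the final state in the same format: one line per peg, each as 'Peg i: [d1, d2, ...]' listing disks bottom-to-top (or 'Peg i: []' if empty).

After move 1 (2->0):
Peg 0: [4, 2, 1]
Peg 1: [5]
Peg 2: [3]

After move 2 (2->1):
Peg 0: [4, 2, 1]
Peg 1: [5, 3]
Peg 2: []

After move 3 (1->2):
Peg 0: [4, 2, 1]
Peg 1: [5]
Peg 2: [3]

After move 4 (2->1):
Peg 0: [4, 2, 1]
Peg 1: [5, 3]
Peg 2: []

After move 5 (1->2):
Peg 0: [4, 2, 1]
Peg 1: [5]
Peg 2: [3]

After move 6 (0->1):
Peg 0: [4, 2]
Peg 1: [5, 1]
Peg 2: [3]

After move 7 (1->0):
Peg 0: [4, 2, 1]
Peg 1: [5]
Peg 2: [3]

Answer: Peg 0: [4, 2, 1]
Peg 1: [5]
Peg 2: [3]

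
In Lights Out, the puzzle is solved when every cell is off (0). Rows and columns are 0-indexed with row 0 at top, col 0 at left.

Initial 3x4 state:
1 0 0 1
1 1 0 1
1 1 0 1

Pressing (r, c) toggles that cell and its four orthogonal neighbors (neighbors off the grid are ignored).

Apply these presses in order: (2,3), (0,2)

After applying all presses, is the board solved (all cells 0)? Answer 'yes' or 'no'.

Answer: no

Derivation:
After press 1 at (2,3):
1 0 0 1
1 1 0 0
1 1 1 0

After press 2 at (0,2):
1 1 1 0
1 1 1 0
1 1 1 0

Lights still on: 9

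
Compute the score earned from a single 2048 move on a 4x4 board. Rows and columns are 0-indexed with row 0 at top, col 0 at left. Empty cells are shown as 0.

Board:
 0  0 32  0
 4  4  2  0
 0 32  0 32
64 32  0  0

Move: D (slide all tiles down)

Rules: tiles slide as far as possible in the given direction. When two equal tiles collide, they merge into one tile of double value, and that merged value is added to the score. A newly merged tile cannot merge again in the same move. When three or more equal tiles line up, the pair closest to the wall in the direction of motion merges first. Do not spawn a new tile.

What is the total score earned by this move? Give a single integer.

Slide down:
col 0: [0, 4, 0, 64] -> [0, 0, 4, 64]  score +0 (running 0)
col 1: [0, 4, 32, 32] -> [0, 0, 4, 64]  score +64 (running 64)
col 2: [32, 2, 0, 0] -> [0, 0, 32, 2]  score +0 (running 64)
col 3: [0, 0, 32, 0] -> [0, 0, 0, 32]  score +0 (running 64)
Board after move:
 0  0  0  0
 0  0  0  0
 4  4 32  0
64 64  2 32

Answer: 64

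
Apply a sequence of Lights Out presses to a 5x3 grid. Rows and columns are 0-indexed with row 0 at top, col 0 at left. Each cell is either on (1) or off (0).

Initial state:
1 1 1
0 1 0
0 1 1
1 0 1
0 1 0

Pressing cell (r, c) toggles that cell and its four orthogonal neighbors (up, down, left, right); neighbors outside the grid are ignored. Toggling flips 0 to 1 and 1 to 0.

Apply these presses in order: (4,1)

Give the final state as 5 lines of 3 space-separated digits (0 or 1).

After press 1 at (4,1):
1 1 1
0 1 0
0 1 1
1 1 1
1 0 1

Answer: 1 1 1
0 1 0
0 1 1
1 1 1
1 0 1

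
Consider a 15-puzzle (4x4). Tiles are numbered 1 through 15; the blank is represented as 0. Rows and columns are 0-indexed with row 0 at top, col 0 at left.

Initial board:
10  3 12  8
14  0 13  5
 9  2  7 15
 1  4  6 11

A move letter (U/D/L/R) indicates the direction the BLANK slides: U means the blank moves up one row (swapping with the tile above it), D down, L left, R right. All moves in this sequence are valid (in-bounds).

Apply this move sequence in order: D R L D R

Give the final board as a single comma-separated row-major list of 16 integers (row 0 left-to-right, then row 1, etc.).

Answer: 10, 3, 12, 8, 14, 2, 13, 5, 9, 4, 7, 15, 1, 6, 0, 11

Derivation:
After move 1 (D):
10  3 12  8
14  2 13  5
 9  0  7 15
 1  4  6 11

After move 2 (R):
10  3 12  8
14  2 13  5
 9  7  0 15
 1  4  6 11

After move 3 (L):
10  3 12  8
14  2 13  5
 9  0  7 15
 1  4  6 11

After move 4 (D):
10  3 12  8
14  2 13  5
 9  4  7 15
 1  0  6 11

After move 5 (R):
10  3 12  8
14  2 13  5
 9  4  7 15
 1  6  0 11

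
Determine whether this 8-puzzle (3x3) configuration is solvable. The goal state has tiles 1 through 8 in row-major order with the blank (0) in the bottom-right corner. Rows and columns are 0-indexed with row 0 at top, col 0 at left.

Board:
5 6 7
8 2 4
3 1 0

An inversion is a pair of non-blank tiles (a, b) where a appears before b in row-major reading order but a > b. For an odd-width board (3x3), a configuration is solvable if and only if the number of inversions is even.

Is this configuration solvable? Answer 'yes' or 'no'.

Answer: yes

Derivation:
Inversions (pairs i<j in row-major order where tile[i] > tile[j] > 0): 20
20 is even, so the puzzle is solvable.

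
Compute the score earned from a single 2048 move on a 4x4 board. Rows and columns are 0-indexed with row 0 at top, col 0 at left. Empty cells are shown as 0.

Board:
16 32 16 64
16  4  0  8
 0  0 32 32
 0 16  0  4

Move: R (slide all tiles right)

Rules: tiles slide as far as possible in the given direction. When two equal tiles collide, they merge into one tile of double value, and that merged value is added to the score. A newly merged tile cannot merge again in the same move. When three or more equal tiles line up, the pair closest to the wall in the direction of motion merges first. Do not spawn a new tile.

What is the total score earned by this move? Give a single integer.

Slide right:
row 0: [16, 32, 16, 64] -> [16, 32, 16, 64]  score +0 (running 0)
row 1: [16, 4, 0, 8] -> [0, 16, 4, 8]  score +0 (running 0)
row 2: [0, 0, 32, 32] -> [0, 0, 0, 64]  score +64 (running 64)
row 3: [0, 16, 0, 4] -> [0, 0, 16, 4]  score +0 (running 64)
Board after move:
16 32 16 64
 0 16  4  8
 0  0  0 64
 0  0 16  4

Answer: 64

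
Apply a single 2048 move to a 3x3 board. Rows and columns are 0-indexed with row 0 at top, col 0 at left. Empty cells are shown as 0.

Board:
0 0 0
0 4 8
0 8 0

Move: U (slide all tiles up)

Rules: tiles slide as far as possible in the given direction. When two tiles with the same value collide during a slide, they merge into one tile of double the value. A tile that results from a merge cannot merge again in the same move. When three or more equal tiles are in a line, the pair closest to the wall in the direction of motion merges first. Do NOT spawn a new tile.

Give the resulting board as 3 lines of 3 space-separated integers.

Slide up:
col 0: [0, 0, 0] -> [0, 0, 0]
col 1: [0, 4, 8] -> [4, 8, 0]
col 2: [0, 8, 0] -> [8, 0, 0]

Answer: 0 4 8
0 8 0
0 0 0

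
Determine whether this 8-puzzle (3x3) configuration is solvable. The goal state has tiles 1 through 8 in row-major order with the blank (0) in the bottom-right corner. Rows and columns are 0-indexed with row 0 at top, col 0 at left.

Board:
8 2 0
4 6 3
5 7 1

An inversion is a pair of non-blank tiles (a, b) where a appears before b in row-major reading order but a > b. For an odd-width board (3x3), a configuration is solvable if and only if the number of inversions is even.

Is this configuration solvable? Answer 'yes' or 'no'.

Answer: yes

Derivation:
Inversions (pairs i<j in row-major order where tile[i] > tile[j] > 0): 16
16 is even, so the puzzle is solvable.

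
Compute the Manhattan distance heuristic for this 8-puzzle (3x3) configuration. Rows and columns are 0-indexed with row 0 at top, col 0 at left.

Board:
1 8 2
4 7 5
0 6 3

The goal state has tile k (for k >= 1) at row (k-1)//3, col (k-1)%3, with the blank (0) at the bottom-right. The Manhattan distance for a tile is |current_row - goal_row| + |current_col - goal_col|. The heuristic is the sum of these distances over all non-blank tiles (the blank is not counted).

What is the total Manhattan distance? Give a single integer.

Answer: 10

Derivation:
Tile 1: (0,0)->(0,0) = 0
Tile 8: (0,1)->(2,1) = 2
Tile 2: (0,2)->(0,1) = 1
Tile 4: (1,0)->(1,0) = 0
Tile 7: (1,1)->(2,0) = 2
Tile 5: (1,2)->(1,1) = 1
Tile 6: (2,1)->(1,2) = 2
Tile 3: (2,2)->(0,2) = 2
Sum: 0 + 2 + 1 + 0 + 2 + 1 + 2 + 2 = 10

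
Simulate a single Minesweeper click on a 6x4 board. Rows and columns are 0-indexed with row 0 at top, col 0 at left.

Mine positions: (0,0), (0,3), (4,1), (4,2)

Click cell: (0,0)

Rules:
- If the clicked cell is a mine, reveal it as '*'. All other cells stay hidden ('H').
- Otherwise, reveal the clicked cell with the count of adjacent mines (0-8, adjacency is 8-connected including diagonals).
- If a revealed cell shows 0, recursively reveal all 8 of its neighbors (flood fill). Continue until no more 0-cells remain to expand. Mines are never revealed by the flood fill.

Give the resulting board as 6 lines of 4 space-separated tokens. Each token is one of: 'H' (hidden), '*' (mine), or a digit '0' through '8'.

* H H H
H H H H
H H H H
H H H H
H H H H
H H H H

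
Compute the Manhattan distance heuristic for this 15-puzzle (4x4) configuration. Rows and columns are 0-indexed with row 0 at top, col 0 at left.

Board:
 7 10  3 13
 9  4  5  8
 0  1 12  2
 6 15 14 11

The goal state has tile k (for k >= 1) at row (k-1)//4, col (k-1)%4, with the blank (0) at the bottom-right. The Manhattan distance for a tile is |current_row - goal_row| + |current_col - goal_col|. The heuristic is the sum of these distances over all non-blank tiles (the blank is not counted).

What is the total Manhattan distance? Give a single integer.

Tile 7: at (0,0), goal (1,2), distance |0-1|+|0-2| = 3
Tile 10: at (0,1), goal (2,1), distance |0-2|+|1-1| = 2
Tile 3: at (0,2), goal (0,2), distance |0-0|+|2-2| = 0
Tile 13: at (0,3), goal (3,0), distance |0-3|+|3-0| = 6
Tile 9: at (1,0), goal (2,0), distance |1-2|+|0-0| = 1
Tile 4: at (1,1), goal (0,3), distance |1-0|+|1-3| = 3
Tile 5: at (1,2), goal (1,0), distance |1-1|+|2-0| = 2
Tile 8: at (1,3), goal (1,3), distance |1-1|+|3-3| = 0
Tile 1: at (2,1), goal (0,0), distance |2-0|+|1-0| = 3
Tile 12: at (2,2), goal (2,3), distance |2-2|+|2-3| = 1
Tile 2: at (2,3), goal (0,1), distance |2-0|+|3-1| = 4
Tile 6: at (3,0), goal (1,1), distance |3-1|+|0-1| = 3
Tile 15: at (3,1), goal (3,2), distance |3-3|+|1-2| = 1
Tile 14: at (3,2), goal (3,1), distance |3-3|+|2-1| = 1
Tile 11: at (3,3), goal (2,2), distance |3-2|+|3-2| = 2
Sum: 3 + 2 + 0 + 6 + 1 + 3 + 2 + 0 + 3 + 1 + 4 + 3 + 1 + 1 + 2 = 32

Answer: 32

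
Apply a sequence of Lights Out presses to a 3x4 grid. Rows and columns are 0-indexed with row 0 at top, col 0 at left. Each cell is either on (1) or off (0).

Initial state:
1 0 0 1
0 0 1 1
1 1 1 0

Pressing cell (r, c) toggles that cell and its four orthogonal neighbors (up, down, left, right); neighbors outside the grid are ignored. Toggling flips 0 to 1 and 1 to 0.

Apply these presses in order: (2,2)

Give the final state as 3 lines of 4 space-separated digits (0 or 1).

After press 1 at (2,2):
1 0 0 1
0 0 0 1
1 0 0 1

Answer: 1 0 0 1
0 0 0 1
1 0 0 1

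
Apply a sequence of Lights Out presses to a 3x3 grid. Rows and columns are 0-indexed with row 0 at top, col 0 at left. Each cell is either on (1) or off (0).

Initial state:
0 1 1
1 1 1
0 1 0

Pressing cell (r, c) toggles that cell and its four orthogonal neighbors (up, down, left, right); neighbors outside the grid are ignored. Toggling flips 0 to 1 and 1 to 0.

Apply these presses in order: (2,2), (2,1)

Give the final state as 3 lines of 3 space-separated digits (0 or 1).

Answer: 0 1 1
1 0 0
1 1 0

Derivation:
After press 1 at (2,2):
0 1 1
1 1 0
0 0 1

After press 2 at (2,1):
0 1 1
1 0 0
1 1 0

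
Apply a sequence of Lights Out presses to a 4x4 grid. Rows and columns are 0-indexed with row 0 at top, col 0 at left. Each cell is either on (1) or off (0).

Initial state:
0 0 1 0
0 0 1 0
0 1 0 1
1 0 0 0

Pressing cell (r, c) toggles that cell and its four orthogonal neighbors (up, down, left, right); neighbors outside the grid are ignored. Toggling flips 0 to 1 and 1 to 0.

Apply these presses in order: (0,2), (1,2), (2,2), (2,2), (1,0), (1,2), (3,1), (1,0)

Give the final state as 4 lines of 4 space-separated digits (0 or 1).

Answer: 0 1 0 1
0 0 0 0
0 0 0 1
0 1 1 0

Derivation:
After press 1 at (0,2):
0 1 0 1
0 0 0 0
0 1 0 1
1 0 0 0

After press 2 at (1,2):
0 1 1 1
0 1 1 1
0 1 1 1
1 0 0 0

After press 3 at (2,2):
0 1 1 1
0 1 0 1
0 0 0 0
1 0 1 0

After press 4 at (2,2):
0 1 1 1
0 1 1 1
0 1 1 1
1 0 0 0

After press 5 at (1,0):
1 1 1 1
1 0 1 1
1 1 1 1
1 0 0 0

After press 6 at (1,2):
1 1 0 1
1 1 0 0
1 1 0 1
1 0 0 0

After press 7 at (3,1):
1 1 0 1
1 1 0 0
1 0 0 1
0 1 1 0

After press 8 at (1,0):
0 1 0 1
0 0 0 0
0 0 0 1
0 1 1 0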